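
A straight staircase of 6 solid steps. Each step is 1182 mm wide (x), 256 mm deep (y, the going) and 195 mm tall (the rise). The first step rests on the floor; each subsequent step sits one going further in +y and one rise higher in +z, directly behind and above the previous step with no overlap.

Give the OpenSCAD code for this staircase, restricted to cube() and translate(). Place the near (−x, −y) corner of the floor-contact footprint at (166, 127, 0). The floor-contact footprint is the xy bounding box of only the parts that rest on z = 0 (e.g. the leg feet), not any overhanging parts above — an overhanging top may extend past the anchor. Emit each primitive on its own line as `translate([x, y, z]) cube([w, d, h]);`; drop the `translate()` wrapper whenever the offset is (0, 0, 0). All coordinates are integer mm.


translate([166, 127, 0]) cube([1182, 256, 195]);
translate([166, 383, 195]) cube([1182, 256, 195]);
translate([166, 639, 390]) cube([1182, 256, 195]);
translate([166, 895, 585]) cube([1182, 256, 195]);
translate([166, 1151, 780]) cube([1182, 256, 195]);
translate([166, 1407, 975]) cube([1182, 256, 195]);


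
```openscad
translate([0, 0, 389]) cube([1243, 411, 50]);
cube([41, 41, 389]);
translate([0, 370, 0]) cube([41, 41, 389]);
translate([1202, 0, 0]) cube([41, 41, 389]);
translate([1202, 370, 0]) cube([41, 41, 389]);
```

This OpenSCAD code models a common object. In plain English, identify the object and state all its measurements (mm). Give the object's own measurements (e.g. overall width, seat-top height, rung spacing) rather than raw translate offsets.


A long wooden bench with a 1243 mm (x) × 411 mm (y) seat, 50 mm thick, its top surface 439 mm above the floor. Four 41 mm square legs at the seat corners, flush with the edges, run from z = 0 to the seat underside.


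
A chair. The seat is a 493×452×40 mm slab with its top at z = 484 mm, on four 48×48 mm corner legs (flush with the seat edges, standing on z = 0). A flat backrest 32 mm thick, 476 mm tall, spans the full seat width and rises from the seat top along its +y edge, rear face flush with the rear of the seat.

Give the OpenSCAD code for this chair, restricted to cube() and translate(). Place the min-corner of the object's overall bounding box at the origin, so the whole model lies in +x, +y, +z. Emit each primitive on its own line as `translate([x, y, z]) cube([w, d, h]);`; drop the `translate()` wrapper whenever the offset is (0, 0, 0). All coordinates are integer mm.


// leg_h = 484 - 40 = 444
translate([0, 0, 444]) cube([493, 452, 40]);
cube([48, 48, 444]);
translate([445, 0, 0]) cube([48, 48, 444]);
translate([0, 404, 0]) cube([48, 48, 444]);
translate([445, 404, 0]) cube([48, 48, 444]);
translate([0, 420, 484]) cube([493, 32, 476]);


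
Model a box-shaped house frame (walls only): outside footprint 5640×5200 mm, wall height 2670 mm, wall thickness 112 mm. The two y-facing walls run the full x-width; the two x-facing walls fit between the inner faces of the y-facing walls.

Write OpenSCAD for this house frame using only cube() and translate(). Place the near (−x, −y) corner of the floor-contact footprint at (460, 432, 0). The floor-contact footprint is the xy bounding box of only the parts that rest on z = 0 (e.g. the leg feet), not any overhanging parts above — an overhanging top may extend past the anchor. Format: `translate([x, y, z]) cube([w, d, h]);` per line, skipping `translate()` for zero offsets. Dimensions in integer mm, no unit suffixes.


translate([460, 432, 0]) cube([5640, 112, 2670]);
translate([460, 5520, 0]) cube([5640, 112, 2670]);
translate([460, 544, 0]) cube([112, 4976, 2670]);
translate([5988, 544, 0]) cube([112, 4976, 2670]);


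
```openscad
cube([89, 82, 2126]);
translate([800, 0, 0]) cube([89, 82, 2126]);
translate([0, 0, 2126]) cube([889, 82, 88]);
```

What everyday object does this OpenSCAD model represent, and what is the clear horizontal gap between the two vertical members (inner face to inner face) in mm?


A door frame. The clear opening width is 711 mm.

Two 2126 mm tall posts with a header on top — a door frame. The left jamb is 89 mm wide at x = 0; the right jamb starts at x = 800. The clear opening is 800 − 89 = 711 mm.


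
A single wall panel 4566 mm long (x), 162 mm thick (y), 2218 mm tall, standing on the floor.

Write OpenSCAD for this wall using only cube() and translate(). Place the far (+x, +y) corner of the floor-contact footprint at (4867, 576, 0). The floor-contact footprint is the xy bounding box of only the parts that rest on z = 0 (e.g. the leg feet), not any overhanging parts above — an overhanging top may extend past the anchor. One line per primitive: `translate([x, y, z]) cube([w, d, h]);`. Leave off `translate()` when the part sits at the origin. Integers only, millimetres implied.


translate([301, 414, 0]) cube([4566, 162, 2218]);


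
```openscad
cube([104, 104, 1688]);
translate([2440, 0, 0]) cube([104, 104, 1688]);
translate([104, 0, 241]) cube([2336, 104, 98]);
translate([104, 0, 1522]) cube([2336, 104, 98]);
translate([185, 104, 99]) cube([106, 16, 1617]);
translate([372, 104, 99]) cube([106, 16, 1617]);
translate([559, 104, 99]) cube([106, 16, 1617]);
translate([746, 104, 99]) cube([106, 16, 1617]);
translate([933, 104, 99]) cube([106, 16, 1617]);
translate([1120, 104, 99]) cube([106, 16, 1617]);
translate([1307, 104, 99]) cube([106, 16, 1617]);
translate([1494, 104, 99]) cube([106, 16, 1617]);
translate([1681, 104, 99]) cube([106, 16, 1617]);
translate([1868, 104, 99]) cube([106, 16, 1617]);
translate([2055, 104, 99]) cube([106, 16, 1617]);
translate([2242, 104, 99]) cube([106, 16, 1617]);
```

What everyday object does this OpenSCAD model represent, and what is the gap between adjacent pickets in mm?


A fence section. The picket gap is 81 mm.

Two posts, two rails, 12 pickets — a fence section. Span 2336 mm holds 12 pickets of 106 mm with 13 equal gaps: ⌊(2336 − 12·106) / 13⌋ = 81 mm.


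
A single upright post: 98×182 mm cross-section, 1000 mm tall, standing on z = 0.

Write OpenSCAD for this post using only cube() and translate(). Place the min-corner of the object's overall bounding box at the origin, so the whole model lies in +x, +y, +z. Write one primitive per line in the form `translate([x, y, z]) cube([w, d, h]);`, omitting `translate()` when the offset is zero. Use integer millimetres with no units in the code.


cube([98, 182, 1000]);


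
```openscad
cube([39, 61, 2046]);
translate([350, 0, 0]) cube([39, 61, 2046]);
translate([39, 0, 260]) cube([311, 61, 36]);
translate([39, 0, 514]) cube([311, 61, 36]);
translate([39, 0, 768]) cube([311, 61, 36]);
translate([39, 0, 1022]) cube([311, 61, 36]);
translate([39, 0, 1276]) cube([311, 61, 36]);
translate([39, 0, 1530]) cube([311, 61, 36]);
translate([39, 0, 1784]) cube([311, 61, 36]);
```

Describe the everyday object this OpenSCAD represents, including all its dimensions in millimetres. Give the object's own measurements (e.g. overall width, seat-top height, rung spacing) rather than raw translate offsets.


A straight ladder. Two 39×61 mm vertical rails, 2046 mm tall, stand 389 mm apart (outside-to-outside) with their front faces coplanar on the −y side. 7 rungs, each 61 mm deep and 36 mm tall, span between the inner faces of the rails, front faces flush with the rails. The lowest rung's underside is at z = 260 mm and rungs are spaced 254 mm apart (underside to underside).


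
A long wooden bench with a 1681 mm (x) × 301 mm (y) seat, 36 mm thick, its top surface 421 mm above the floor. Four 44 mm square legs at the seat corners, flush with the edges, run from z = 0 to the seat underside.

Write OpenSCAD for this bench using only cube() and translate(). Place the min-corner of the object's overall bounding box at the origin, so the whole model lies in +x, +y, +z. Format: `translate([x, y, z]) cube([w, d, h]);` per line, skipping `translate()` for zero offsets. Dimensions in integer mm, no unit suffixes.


translate([0, 0, 385]) cube([1681, 301, 36]);
cube([44, 44, 385]);
translate([0, 257, 0]) cube([44, 44, 385]);
translate([1637, 0, 0]) cube([44, 44, 385]);
translate([1637, 257, 0]) cube([44, 44, 385]);


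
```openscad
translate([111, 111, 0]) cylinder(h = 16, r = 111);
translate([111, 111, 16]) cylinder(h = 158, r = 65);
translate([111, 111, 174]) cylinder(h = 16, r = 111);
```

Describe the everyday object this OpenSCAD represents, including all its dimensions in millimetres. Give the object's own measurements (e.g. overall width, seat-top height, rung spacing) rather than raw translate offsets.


A spool: two coaxial disc flanges of radius 111 mm and thickness 16 mm, joined by a core cylinder of radius 65 mm and height 158 mm. The lower flange rests on z = 0 and the three cylinders share a vertical axis.


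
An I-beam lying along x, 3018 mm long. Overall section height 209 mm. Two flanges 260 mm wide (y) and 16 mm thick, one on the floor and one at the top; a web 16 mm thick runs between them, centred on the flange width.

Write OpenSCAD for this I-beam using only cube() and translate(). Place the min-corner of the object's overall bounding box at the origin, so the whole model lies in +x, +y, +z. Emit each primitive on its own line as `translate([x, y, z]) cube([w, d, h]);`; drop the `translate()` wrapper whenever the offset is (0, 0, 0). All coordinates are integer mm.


cube([3018, 260, 16]);
translate([0, 122, 16]) cube([3018, 16, 177]);
translate([0, 0, 193]) cube([3018, 260, 16]);


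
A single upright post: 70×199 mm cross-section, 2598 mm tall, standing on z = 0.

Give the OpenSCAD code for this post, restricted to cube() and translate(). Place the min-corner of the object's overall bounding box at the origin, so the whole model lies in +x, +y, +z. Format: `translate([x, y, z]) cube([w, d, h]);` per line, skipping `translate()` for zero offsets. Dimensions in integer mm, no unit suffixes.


cube([70, 199, 2598]);


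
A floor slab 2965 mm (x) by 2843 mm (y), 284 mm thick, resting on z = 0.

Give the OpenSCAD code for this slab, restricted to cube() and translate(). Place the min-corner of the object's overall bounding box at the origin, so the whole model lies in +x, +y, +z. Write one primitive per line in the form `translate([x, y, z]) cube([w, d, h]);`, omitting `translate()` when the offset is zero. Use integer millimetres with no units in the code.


cube([2965, 2843, 284]);


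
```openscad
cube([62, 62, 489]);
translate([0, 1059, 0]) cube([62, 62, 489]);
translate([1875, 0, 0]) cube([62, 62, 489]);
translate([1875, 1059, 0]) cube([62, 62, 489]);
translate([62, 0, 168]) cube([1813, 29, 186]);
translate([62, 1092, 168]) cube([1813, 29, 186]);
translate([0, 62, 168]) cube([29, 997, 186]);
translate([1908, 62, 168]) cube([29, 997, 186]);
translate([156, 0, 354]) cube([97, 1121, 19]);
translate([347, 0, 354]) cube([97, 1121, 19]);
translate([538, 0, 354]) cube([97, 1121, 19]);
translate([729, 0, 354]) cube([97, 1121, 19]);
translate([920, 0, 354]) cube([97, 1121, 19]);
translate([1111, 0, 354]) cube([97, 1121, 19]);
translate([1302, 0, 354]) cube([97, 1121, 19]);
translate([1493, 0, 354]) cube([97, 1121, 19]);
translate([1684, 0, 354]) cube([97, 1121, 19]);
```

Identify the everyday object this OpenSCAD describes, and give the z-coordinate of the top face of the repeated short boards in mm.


A bed frame. The slat-top height is 373 mm.

Four posts, four rails, and a row of slats — a bed frame. Slats sit on the rails at z = 168 + 186 = 354; with slat thickness 19, the top is 373 mm.


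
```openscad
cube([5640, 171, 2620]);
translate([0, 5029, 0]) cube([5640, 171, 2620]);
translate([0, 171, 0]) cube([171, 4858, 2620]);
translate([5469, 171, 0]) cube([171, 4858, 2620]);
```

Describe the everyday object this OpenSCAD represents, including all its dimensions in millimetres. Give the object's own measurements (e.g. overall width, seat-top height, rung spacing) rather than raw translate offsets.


The wall frame of a small rectangular building: four walls, each 2620 mm tall and 171 mm thick, enclosing a footprint 5640 mm (x) by 5200 mm (y) outside-to-outside, with no floor or roof. The front and back walls (the −y and +y sides) span the full width; the two side walls fit between them.


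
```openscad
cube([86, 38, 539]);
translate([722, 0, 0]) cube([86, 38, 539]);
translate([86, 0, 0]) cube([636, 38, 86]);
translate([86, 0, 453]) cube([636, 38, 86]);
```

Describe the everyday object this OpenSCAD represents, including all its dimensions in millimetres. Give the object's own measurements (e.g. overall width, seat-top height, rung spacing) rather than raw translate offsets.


A rectangular picture frame lying in the x–z plane (depth along y). The opening is 636 mm wide (x) by 367 mm tall (z), surrounded by a border 86 mm wide on all four sides. The frame is 38 mm deep and is made of two full-height vertical stiles with two horizontal rails fitted between them.


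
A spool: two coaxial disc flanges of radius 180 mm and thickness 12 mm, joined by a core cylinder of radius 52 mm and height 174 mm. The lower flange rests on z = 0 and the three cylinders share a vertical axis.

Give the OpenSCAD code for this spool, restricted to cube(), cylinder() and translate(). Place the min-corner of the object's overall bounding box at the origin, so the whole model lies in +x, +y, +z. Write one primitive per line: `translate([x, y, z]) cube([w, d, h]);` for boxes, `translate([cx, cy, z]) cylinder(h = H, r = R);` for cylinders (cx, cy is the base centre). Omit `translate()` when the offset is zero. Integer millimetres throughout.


translate([180, 180, 0]) cylinder(h = 12, r = 180);
translate([180, 180, 12]) cylinder(h = 174, r = 52);
translate([180, 180, 186]) cylinder(h = 12, r = 180);


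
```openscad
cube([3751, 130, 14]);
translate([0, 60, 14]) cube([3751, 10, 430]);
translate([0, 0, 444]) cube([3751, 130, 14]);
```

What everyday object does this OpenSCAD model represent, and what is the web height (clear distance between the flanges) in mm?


An I-beam. The web height is 430 mm.

Two wide flanges with a thin centred web — an I-beam. Overall 458 mm minus two 14 mm flanges gives a web of 458 − 2·14 = 430 mm.


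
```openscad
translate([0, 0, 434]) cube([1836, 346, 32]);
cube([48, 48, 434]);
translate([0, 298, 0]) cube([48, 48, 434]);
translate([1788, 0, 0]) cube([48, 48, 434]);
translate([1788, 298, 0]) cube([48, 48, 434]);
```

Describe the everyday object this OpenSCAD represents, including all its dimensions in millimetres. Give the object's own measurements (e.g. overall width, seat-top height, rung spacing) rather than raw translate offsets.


A long wooden bench with a 1836 mm (x) × 346 mm (y) seat, 32 mm thick, its top surface 466 mm above the floor. Four 48 mm square legs at the seat corners, flush with the edges, run from z = 0 to the seat underside.


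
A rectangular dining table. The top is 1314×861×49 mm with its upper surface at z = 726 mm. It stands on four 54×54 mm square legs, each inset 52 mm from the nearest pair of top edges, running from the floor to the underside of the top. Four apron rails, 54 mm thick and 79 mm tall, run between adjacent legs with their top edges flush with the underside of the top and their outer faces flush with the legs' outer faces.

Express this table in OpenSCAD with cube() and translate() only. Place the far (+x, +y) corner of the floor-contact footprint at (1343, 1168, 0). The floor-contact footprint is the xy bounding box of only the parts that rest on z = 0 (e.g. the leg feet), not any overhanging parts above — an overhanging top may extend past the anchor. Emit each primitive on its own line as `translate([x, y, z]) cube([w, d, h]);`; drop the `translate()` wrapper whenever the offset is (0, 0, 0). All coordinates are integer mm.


translate([81, 359, 677]) cube([1314, 861, 49]);
translate([133, 411, 0]) cube([54, 54, 677]);
translate([1289, 411, 0]) cube([54, 54, 677]);
translate([133, 1114, 0]) cube([54, 54, 677]);
translate([1289, 1114, 0]) cube([54, 54, 677]);
translate([187, 411, 598]) cube([1102, 54, 79]);
translate([187, 1114, 598]) cube([1102, 54, 79]);
translate([133, 465, 598]) cube([54, 649, 79]);
translate([1289, 465, 598]) cube([54, 649, 79]);


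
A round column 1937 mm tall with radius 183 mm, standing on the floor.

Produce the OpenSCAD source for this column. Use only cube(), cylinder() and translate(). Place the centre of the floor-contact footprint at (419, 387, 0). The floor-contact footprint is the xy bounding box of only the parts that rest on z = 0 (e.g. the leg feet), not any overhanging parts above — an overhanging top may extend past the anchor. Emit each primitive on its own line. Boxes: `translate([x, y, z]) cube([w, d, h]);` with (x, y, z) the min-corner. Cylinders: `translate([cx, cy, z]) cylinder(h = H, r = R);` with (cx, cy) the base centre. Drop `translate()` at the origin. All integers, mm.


translate([419, 387, 0]) cylinder(h = 1937, r = 183);


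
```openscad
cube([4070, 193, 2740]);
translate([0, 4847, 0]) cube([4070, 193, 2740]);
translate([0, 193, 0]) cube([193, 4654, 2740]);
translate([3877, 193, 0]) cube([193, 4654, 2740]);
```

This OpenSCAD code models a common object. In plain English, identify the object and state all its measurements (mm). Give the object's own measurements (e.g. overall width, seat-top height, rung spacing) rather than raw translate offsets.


The wall frame of a small rectangular building: four walls, each 2740 mm tall and 193 mm thick, enclosing a footprint 4070 mm (x) by 5040 mm (y) outside-to-outside, with no floor or roof. The front and back walls (the −y and +y sides) span the full width; the two side walls fit between them.


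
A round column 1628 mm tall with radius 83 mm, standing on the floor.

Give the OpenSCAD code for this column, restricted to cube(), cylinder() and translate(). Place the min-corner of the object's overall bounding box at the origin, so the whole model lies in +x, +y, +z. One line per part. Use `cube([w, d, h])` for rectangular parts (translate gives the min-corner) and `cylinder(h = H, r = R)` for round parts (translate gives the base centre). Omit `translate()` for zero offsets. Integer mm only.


translate([83, 83, 0]) cylinder(h = 1628, r = 83);


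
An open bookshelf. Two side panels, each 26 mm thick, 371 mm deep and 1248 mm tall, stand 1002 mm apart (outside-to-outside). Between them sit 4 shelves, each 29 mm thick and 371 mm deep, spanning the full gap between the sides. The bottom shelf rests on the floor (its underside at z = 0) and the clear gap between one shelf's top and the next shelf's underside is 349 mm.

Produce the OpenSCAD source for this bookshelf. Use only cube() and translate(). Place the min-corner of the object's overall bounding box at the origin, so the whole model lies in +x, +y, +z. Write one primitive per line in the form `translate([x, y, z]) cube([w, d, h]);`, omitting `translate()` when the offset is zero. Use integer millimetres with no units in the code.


cube([26, 371, 1248]);
translate([976, 0, 0]) cube([26, 371, 1248]);
translate([26, 0, 0]) cube([950, 371, 29]);
translate([26, 0, 378]) cube([950, 371, 29]);
translate([26, 0, 756]) cube([950, 371, 29]);
translate([26, 0, 1134]) cube([950, 371, 29]);


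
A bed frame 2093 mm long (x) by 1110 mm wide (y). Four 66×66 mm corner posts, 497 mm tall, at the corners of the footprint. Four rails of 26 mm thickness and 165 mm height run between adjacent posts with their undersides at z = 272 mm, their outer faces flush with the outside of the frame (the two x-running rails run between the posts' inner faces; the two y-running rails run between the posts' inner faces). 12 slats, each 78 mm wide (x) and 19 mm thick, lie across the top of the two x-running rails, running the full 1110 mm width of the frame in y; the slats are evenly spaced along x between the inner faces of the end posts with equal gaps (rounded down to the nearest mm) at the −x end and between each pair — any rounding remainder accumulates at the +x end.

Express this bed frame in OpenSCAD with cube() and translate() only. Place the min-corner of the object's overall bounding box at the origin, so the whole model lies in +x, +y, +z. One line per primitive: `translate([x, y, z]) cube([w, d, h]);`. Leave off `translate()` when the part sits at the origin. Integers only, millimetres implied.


// slat z = rail_z + rail_h = 272 + 165 = 437
// slat gap = ⌊(1961 − 12·78) / 13⌋ = 78
cube([66, 66, 497]);
translate([0, 1044, 0]) cube([66, 66, 497]);
translate([2027, 0, 0]) cube([66, 66, 497]);
translate([2027, 1044, 0]) cube([66, 66, 497]);
translate([66, 0, 272]) cube([1961, 26, 165]);
translate([66, 1084, 272]) cube([1961, 26, 165]);
translate([0, 66, 272]) cube([26, 978, 165]);
translate([2067, 66, 272]) cube([26, 978, 165]);
translate([144, 0, 437]) cube([78, 1110, 19]);
translate([300, 0, 437]) cube([78, 1110, 19]);
translate([456, 0, 437]) cube([78, 1110, 19]);
translate([612, 0, 437]) cube([78, 1110, 19]);
translate([768, 0, 437]) cube([78, 1110, 19]);
translate([924, 0, 437]) cube([78, 1110, 19]);
translate([1080, 0, 437]) cube([78, 1110, 19]);
translate([1236, 0, 437]) cube([78, 1110, 19]);
translate([1392, 0, 437]) cube([78, 1110, 19]);
translate([1548, 0, 437]) cube([78, 1110, 19]);
translate([1704, 0, 437]) cube([78, 1110, 19]);
translate([1860, 0, 437]) cube([78, 1110, 19]);


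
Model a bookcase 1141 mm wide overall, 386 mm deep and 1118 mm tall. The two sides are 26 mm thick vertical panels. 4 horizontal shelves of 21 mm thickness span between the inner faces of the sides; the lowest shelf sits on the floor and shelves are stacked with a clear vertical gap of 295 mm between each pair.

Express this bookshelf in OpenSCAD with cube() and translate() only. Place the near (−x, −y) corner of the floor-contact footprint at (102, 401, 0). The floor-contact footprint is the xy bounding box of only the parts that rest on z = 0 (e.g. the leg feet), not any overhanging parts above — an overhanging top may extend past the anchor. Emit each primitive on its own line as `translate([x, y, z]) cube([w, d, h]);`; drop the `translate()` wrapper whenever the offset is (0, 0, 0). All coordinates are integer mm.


translate([102, 401, 0]) cube([26, 386, 1118]);
translate([1217, 401, 0]) cube([26, 386, 1118]);
translate([128, 401, 0]) cube([1089, 386, 21]);
translate([128, 401, 316]) cube([1089, 386, 21]);
translate([128, 401, 632]) cube([1089, 386, 21]);
translate([128, 401, 948]) cube([1089, 386, 21]);


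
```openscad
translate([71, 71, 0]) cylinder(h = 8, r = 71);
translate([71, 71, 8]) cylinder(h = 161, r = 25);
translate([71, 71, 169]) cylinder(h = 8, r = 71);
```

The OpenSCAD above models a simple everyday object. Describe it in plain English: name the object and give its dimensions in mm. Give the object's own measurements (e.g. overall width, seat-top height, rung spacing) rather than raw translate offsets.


A spool: two coaxial disc flanges of radius 71 mm and thickness 8 mm, joined by a core cylinder of radius 25 mm and height 161 mm. The lower flange rests on z = 0 and the three cylinders share a vertical axis.


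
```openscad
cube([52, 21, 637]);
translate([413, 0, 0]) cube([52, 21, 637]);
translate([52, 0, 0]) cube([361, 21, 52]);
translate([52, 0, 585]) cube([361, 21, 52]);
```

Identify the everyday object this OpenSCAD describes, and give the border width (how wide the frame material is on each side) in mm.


A picture frame. The border width is 52 mm.

Four thin pieces enclosing a rectangular opening — a picture frame. The two full-height stiles are 637 mm tall; the top rail sits at z = 585 and is 52 mm tall, so the border above the opening is 637 − 585 = 52 mm, matching the stile x-width.


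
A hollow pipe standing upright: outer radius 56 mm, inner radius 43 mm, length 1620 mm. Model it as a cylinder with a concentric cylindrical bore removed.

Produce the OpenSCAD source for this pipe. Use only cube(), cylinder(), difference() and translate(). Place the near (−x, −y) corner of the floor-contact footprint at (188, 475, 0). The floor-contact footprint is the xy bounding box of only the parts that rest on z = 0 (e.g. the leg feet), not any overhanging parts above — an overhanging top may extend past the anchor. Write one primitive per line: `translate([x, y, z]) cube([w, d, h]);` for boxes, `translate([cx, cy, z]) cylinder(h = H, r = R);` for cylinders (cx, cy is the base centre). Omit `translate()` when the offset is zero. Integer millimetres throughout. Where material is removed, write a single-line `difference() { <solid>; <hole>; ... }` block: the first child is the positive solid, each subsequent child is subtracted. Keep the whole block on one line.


difference() { translate([244, 531, 0]) cylinder(h = 1620, r = 56); translate([244, 531, 0]) cylinder(h = 1620, r = 43); }


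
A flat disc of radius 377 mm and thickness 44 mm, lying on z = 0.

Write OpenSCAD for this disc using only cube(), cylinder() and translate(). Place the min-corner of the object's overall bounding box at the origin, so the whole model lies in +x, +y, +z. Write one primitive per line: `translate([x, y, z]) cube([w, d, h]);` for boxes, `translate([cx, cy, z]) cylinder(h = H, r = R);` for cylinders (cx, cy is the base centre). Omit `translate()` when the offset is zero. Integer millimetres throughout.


translate([377, 377, 0]) cylinder(h = 44, r = 377);


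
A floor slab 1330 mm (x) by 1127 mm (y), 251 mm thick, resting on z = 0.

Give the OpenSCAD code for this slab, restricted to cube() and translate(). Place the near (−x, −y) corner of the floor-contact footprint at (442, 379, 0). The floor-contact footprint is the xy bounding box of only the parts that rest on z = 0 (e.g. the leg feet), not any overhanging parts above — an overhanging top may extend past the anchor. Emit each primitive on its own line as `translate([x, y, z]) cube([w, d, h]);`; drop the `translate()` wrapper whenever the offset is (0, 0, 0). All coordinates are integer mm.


translate([442, 379, 0]) cube([1330, 1127, 251]);


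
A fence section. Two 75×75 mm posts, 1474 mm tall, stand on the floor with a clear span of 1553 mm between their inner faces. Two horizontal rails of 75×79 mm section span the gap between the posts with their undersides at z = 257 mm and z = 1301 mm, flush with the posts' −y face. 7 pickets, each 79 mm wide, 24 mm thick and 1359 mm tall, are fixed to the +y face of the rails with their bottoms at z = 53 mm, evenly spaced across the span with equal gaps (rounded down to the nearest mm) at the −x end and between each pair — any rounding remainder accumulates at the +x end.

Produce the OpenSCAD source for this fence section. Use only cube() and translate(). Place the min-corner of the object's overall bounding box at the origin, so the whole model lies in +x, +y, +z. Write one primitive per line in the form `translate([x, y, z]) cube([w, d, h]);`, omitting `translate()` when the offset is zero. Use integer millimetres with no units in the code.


cube([75, 75, 1474]);
translate([1628, 0, 0]) cube([75, 75, 1474]);
translate([75, 0, 257]) cube([1553, 75, 79]);
translate([75, 0, 1301]) cube([1553, 75, 79]);
translate([200, 75, 53]) cube([79, 24, 1359]);
translate([404, 75, 53]) cube([79, 24, 1359]);
translate([608, 75, 53]) cube([79, 24, 1359]);
translate([812, 75, 53]) cube([79, 24, 1359]);
translate([1016, 75, 53]) cube([79, 24, 1359]);
translate([1220, 75, 53]) cube([79, 24, 1359]);
translate([1424, 75, 53]) cube([79, 24, 1359]);


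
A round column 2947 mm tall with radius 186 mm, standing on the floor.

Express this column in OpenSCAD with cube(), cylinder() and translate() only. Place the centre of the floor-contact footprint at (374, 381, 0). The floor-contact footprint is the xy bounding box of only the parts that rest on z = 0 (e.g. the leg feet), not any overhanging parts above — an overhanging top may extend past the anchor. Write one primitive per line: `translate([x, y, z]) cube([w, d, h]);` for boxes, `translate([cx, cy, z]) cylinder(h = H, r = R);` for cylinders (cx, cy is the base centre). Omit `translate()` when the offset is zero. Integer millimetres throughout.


translate([374, 381, 0]) cylinder(h = 2947, r = 186);


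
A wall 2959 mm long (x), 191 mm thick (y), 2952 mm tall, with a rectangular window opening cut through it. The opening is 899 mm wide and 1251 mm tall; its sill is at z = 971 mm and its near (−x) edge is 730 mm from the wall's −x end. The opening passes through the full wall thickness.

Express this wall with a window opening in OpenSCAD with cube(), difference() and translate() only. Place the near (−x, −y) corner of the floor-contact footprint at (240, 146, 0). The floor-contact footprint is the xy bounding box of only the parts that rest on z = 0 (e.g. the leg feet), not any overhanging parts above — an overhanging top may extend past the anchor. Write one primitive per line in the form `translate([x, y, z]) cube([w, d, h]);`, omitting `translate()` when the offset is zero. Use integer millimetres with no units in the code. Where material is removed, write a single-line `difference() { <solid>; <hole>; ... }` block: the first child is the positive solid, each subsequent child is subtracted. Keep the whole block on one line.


difference() { translate([240, 146, 0]) cube([2959, 191, 2952]); translate([970, 146, 971]) cube([899, 191, 1251]); }


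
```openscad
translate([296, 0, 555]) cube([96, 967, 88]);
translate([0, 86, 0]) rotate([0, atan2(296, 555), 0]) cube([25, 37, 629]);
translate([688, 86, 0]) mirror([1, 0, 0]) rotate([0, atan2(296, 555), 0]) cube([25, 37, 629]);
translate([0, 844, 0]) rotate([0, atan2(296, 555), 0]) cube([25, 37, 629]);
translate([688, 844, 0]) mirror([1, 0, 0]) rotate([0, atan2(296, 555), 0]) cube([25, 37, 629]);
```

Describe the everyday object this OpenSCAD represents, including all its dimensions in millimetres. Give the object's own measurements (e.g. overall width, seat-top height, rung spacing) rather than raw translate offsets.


A sawhorse. A 96×967×88 mm beam (x, y, z) sits on two A-frame leg pairs. Each pair is two raked legs of 25×37 mm section (37 mm along y) splaying symmetrically in x. Each leg rises 555 mm vertically over 296 mm of horizontal reach and is 629 mm long along its own axis. Every leg's outer bottom edge rests on the floor and its outer top edge meets a bottom edge of the beam — the left legs (tilting toward +x) meet the beam's −x bottom edge, the right legs (their mirror images, tilting toward −x) meet its +x bottom edge — so the leg tops tuck under the beam, the beam's underside is 555 mm above the floor, and the feet are 688 mm apart outside-to-outside with the beam centred between them. The two leg pairs are set in 86 mm from either end of the beam.


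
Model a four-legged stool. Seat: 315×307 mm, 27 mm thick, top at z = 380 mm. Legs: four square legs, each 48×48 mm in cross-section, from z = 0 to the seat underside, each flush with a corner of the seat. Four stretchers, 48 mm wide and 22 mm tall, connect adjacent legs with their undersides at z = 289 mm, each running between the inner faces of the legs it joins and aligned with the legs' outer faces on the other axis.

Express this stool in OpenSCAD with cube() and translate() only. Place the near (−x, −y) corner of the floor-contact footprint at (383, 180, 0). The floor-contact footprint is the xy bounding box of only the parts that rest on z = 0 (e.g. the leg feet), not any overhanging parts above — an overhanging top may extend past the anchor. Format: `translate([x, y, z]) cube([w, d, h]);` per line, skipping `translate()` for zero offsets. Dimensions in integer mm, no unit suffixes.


translate([383, 180, 353]) cube([315, 307, 27]);
translate([383, 180, 0]) cube([48, 48, 353]);
translate([650, 180, 0]) cube([48, 48, 353]);
translate([383, 439, 0]) cube([48, 48, 353]);
translate([650, 439, 0]) cube([48, 48, 353]);
translate([431, 180, 289]) cube([219, 48, 22]);
translate([431, 439, 289]) cube([219, 48, 22]);
translate([383, 228, 289]) cube([48, 211, 22]);
translate([650, 228, 289]) cube([48, 211, 22]);


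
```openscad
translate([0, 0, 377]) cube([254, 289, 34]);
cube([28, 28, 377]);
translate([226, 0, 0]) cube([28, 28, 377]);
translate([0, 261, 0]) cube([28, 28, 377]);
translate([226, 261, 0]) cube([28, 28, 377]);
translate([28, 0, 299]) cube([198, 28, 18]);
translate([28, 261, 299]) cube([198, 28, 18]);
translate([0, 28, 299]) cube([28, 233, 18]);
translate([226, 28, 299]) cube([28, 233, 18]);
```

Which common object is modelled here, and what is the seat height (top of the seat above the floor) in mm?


A stool. The seat height is 411 mm.

A 254×289×34 slab at z = 377 on four corner posts — a stool. The seat top is 377 + 34 = 411 mm.


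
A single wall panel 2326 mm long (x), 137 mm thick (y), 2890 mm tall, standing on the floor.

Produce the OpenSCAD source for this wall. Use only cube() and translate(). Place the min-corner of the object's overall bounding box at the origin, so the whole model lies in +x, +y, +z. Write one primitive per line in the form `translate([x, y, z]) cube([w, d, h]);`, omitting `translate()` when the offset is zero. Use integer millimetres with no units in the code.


cube([2326, 137, 2890]);


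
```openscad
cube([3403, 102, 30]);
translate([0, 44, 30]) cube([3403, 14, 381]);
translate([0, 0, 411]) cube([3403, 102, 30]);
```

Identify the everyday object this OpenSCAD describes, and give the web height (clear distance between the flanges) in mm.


An I-beam. The web height is 381 mm.

Two wide flanges with a thin centred web — an I-beam. Overall 441 mm minus two 30 mm flanges gives a web of 441 − 2·30 = 381 mm.


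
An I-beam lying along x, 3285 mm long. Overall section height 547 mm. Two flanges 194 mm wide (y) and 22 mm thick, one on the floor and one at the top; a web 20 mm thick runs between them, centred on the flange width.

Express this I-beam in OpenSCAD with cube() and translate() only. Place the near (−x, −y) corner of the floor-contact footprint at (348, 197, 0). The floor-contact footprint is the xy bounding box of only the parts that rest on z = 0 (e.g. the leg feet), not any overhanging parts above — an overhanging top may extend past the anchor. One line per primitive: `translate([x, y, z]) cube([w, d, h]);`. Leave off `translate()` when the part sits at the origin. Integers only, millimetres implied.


translate([348, 197, 0]) cube([3285, 194, 22]);
translate([348, 284, 22]) cube([3285, 20, 503]);
translate([348, 197, 525]) cube([3285, 194, 22]);


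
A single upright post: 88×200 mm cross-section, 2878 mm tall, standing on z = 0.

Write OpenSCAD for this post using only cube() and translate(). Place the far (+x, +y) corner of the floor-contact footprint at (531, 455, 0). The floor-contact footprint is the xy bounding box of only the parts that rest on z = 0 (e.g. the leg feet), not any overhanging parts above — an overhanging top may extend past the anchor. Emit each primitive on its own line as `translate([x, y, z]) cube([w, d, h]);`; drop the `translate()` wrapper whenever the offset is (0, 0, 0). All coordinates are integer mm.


translate([443, 255, 0]) cube([88, 200, 2878]);


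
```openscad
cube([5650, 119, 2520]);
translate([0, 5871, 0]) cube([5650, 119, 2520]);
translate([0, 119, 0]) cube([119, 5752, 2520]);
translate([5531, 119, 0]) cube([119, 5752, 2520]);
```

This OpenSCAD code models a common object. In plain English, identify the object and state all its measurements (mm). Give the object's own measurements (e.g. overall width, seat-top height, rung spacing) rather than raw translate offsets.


The wall frame of a small rectangular building: four walls, each 2520 mm tall and 119 mm thick, enclosing a footprint 5650 mm (x) by 5990 mm (y) outside-to-outside, with no floor or roof. The front and back walls (the −y and +y sides) span the full width; the two side walls fit between them.


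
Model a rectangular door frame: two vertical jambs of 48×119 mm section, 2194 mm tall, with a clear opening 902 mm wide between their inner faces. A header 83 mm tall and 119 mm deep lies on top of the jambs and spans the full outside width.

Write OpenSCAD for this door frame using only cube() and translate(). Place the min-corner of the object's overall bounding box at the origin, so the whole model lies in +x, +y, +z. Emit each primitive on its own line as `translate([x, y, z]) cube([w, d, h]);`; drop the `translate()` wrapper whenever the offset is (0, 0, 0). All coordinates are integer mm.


cube([48, 119, 2194]);
translate([950, 0, 0]) cube([48, 119, 2194]);
translate([0, 0, 2194]) cube([998, 119, 83]);


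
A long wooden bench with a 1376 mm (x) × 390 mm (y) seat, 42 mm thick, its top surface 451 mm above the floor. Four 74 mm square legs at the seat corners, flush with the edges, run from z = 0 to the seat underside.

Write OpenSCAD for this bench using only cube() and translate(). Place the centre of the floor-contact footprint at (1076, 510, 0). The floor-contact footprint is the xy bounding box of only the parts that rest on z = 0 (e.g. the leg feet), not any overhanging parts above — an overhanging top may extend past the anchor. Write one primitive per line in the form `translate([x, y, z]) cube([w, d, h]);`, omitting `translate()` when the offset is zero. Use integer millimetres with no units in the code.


translate([388, 315, 409]) cube([1376, 390, 42]);
translate([388, 315, 0]) cube([74, 74, 409]);
translate([388, 631, 0]) cube([74, 74, 409]);
translate([1690, 315, 0]) cube([74, 74, 409]);
translate([1690, 631, 0]) cube([74, 74, 409]);


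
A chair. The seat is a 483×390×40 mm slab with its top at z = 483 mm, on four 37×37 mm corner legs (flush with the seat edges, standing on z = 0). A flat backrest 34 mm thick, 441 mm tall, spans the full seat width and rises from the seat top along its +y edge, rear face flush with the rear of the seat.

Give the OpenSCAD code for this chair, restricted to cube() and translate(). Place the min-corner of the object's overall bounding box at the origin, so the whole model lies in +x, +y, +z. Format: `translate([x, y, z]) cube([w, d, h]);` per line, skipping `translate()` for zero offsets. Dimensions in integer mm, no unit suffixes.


translate([0, 0, 443]) cube([483, 390, 40]);
cube([37, 37, 443]);
translate([446, 0, 0]) cube([37, 37, 443]);
translate([0, 353, 0]) cube([37, 37, 443]);
translate([446, 353, 0]) cube([37, 37, 443]);
translate([0, 356, 483]) cube([483, 34, 441]);


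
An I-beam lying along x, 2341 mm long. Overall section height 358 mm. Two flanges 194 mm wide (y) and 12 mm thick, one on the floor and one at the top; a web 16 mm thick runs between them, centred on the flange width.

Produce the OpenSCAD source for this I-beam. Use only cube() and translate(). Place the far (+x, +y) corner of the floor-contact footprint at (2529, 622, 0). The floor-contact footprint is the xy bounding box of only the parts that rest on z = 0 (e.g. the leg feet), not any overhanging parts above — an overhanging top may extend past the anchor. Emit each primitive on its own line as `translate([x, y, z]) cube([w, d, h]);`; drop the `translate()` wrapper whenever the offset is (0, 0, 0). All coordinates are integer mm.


translate([188, 428, 0]) cube([2341, 194, 12]);
translate([188, 517, 12]) cube([2341, 16, 334]);
translate([188, 428, 346]) cube([2341, 194, 12]);


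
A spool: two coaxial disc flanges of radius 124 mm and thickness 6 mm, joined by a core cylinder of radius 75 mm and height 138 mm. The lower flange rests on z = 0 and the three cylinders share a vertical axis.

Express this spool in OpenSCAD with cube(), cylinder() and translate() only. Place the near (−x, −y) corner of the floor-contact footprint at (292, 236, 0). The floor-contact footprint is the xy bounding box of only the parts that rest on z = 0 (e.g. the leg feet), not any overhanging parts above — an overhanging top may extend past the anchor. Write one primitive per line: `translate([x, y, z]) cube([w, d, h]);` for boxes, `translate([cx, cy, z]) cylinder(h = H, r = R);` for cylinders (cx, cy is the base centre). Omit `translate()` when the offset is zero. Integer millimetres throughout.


translate([416, 360, 0]) cylinder(h = 6, r = 124);
translate([416, 360, 6]) cylinder(h = 138, r = 75);
translate([416, 360, 144]) cylinder(h = 6, r = 124);
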